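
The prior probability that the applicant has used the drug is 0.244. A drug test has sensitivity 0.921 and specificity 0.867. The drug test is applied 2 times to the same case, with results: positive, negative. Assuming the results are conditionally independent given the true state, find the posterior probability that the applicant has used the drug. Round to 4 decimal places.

With H the event that the applicant has used the drug, the joint likelihood of the observed sequence is P(data|H) = 0.921·0.079 = 0.072759 and P(data|¬H) = 0.133·0.867 = 0.11531.
Bayes: P(H|data) = 0.244·0.072759 / (0.244·0.072759 + 0.756·0.11531) = 0.017753/0.10493 = 0.1692.

Posterior P(H) ≈ 0.1692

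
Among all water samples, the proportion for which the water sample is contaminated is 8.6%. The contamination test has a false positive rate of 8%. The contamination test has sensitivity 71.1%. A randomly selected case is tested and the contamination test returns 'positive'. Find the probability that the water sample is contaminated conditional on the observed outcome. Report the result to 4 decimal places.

P(H | E) ≈ 0.4554

Let H be the event that the water sample is contaminated. P(H) = 0.086, so P(¬H) = 0.914. With E the 'positive' result, P(E|H) = 0.711 and P(E|¬H) = 0.08.
P(E) = 0.711·0.086 + 0.08·0.914 = 0.061146 + 0.073120 = 0.13427.
By Bayes' theorem, P(H|E) = 0.061146 / 0.13427 = 0.4554.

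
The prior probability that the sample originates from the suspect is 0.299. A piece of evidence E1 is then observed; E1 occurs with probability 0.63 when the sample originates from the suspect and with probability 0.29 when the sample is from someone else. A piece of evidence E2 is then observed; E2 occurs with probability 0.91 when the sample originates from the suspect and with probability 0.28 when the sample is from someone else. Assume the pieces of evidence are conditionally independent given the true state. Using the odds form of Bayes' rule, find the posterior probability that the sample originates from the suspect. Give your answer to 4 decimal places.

Prior odds = 0.299/(1−0.299) = 0.42653. In log-odds, ln(0.42653) = -0.85206.
Add log likelihood ratios: ln(2.1724) + ln(3.2500) = 1.9545.
Posterior log-odds = 1.1024, so posterior odds = exp(1.1024) = 3.0115. Converting, P(H|E) = 3.0115/4.0115 = 0.7507.

Posterior probability ≈ 0.7507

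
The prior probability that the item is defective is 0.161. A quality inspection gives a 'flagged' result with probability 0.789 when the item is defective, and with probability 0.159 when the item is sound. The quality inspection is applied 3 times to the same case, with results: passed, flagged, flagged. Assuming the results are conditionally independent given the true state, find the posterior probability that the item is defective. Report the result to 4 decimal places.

Posterior P(H) ≈ 0.5424

With H the event that the item is defective, the joint likelihood of the observed sequence is P(data|H) = 0.211·0.789·0.789 = 0.13135 and P(data|¬H) = 0.841·0.159·0.159 = 0.021261.
Bayes: P(H|data) = 0.161·0.13135 / (0.161·0.13135 + 0.839·0.021261) = 0.021148/0.038986 = 0.5424.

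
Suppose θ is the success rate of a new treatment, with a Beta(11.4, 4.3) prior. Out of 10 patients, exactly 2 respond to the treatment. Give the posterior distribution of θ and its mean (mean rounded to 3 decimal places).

Posterior: Beta(13.4, 12.3); mean ≈ 0.521

Observing 2 successes and 8 failures updates Beta(11.4, 4.3) by adding the success and failure counts to the two shape parameters: α = 11.4+2 = 13.4, β = 4.3+8 = 12.3.
E[θ | data] = 13.4/(13.4+12.3) = 0.521.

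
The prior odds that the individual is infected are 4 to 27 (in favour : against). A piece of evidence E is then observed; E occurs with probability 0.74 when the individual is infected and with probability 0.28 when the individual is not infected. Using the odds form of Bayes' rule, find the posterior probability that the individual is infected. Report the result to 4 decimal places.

Posterior probability ≈ 0.2814

Prior odds = 4/27 = 0.14815.
Likelihood ratio for E = 0.74/0.28 = 2.6429.
Posterior odds = prior odds × LR = 0.39153.
Posterior probability = odds/(1+odds) = 0.39153/1.3915 = 0.2814.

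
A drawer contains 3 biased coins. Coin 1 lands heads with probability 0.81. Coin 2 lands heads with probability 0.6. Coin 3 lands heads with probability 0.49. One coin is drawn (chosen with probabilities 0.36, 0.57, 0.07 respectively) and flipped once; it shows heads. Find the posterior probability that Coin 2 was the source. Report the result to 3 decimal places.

P(heads|C1) = 0.81; P(heads|C2) = 0.6; P(heads|C3) = 0.49.
Prior × likelihood for each source: 0.36·0.81=0.2916, 0.57·0.6=0.3420, 0.07·0.49=0.03430. Summing gives P(heads) = 0.66790.
P(Coin 2 | heads) = 0.3420 / 0.66790 = 0.512.

Posterior probability ≈ 0.512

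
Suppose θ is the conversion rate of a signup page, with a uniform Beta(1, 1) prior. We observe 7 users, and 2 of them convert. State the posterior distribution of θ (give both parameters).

Posterior: Beta(3, 6)

Observing 2 successes and 5 failures updates Beta(1, 1) by adding the success and failure counts to the two shape parameters: α = 1+2 = 3, β = 1+5 = 6.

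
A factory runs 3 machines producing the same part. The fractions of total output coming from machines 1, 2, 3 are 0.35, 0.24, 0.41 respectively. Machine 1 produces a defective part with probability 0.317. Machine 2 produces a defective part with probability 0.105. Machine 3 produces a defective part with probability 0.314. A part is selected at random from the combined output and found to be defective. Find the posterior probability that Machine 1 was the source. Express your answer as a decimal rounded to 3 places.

P(defective|M1) = 0.317; P(defective|M2) = 0.105; P(defective|M3) = 0.314.
Prior × likelihood for each source: 0.35·0.317=0.1109, 0.24·0.105=0.02520, 0.41·0.314=0.1287. Summing gives P(defective) = 0.26489.
P(Machine 1 | defective) = 0.1109 / 0.26489 = 0.419.

Posterior probability ≈ 0.419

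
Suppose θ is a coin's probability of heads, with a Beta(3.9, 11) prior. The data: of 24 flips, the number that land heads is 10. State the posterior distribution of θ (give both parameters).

Observing 10 successes and 14 failures updates Beta(3.9, 11) by adding the success and failure counts to the two shape parameters: α = 3.9+10 = 13.9, β = 11+14 = 25.

Posterior: Beta(13.9, 25)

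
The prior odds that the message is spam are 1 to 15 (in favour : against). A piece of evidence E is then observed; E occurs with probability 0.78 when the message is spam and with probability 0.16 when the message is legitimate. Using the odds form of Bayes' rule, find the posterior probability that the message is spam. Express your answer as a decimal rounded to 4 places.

Posterior probability ≈ 0.2453

Prior odds = 1/15 = 0.066667.
Likelihood ratio for E = 0.78/0.16 = 4.8750.
Posterior odds = prior odds × LR = 0.32500.
Posterior probability = odds/(1+odds) = 0.32500/1.3250 = 0.2453.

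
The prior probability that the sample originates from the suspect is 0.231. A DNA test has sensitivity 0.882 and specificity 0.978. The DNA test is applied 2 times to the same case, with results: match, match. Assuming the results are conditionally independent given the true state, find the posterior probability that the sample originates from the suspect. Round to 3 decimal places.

Posterior P(H) ≈ 0.998

With H the event that the sample originates from the suspect, the joint likelihood of the observed sequence is P(data|H) = 0.882·0.882 = 0.77792 and P(data|¬H) = 0.022·0.022 = 0.00048400.
Bayes: P(H|data) = 0.231·0.77792 / (0.231·0.77792 + 0.769·0.00048400) = 0.17970/0.18007 = 0.9979.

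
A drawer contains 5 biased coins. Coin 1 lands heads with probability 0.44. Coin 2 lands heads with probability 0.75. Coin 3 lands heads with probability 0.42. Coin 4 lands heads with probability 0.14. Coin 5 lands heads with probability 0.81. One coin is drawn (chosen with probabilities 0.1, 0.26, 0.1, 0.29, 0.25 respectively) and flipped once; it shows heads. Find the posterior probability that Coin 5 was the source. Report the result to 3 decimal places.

Posterior probability ≈ 0.386

P(heads|C1) = 0.44; P(heads|C2) = 0.75; P(heads|C3) = 0.42; P(heads|C4) = 0.14; P(heads|C5) = 0.81.
Prior × likelihood for each source: 0.1·0.44=0.04400, 0.26·0.75=0.1950, 0.1·0.42=0.04200, 0.29·0.14=0.04060, 0.25·0.81=0.2025. Summing gives P(heads) = 0.52410.
P(Coin 5 | heads) = 0.2025 / 0.52410 = 0.386.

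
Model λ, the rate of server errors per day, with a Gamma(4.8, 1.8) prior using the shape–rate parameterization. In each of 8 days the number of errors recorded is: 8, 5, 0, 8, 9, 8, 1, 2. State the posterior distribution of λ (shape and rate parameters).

Posterior: Gamma(shape=45.8, rate=9.8)

Total count ∑xᵢ = 41 over n = 8 days.
Gamma is conjugate to the Poisson likelihood: posterior is Gamma(shape = 4.8+41 = 45.8, rate = 1.8+8 = 9.8).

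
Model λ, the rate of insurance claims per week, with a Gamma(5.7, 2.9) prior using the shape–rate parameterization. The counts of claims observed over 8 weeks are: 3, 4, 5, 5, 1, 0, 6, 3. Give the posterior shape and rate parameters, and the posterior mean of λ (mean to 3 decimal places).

The Poisson likelihood adds the total count to the shape and the number of exposure periods to the rate. Here ∑xᵢ = 27 and n = 8, so shape 5.7→32.7 and rate 2.9→10.9.
E[λ | data] = 32.7/10.9 = 3.000.

Posterior: Gamma(shape=32.7, rate=10.9); mean ≈ 3.000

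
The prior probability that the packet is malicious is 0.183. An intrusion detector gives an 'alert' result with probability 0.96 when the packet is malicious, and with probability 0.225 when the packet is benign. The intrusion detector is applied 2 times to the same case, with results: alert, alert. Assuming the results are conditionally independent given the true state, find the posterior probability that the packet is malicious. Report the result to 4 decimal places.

With H the event that the packet is malicious, the joint likelihood of the observed sequence is P(data|H) = 0.96·0.96 = 0.92160 and P(data|¬H) = 0.225·0.225 = 0.050625.
Bayes: P(H|data) = 0.183·0.92160 / (0.183·0.92160 + 0.817·0.050625) = 0.16865/0.21001 = 0.8031.

Posterior P(H) ≈ 0.8031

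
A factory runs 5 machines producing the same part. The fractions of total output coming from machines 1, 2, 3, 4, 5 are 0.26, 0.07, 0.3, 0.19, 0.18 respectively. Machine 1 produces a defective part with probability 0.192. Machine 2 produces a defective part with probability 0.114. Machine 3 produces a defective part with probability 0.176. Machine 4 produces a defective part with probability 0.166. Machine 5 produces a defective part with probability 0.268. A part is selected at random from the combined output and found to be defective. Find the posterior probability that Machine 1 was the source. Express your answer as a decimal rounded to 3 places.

Posterior probability ≈ 0.262

P(defective|M1) = 0.192; P(defective|M2) = 0.114; P(defective|M3) = 0.176; P(defective|M4) = 0.166; P(defective|M5) = 0.268.
Prior × likelihood for each source: 0.26·0.192=0.04992, 0.07·0.114=0.007980, 0.3·0.176=0.05280, 0.19·0.166=0.03154, 0.18·0.268=0.04824. Summing gives P(defective) = 0.19048.
P(Machine 1 | defective) = 0.04992 / 0.19048 = 0.262.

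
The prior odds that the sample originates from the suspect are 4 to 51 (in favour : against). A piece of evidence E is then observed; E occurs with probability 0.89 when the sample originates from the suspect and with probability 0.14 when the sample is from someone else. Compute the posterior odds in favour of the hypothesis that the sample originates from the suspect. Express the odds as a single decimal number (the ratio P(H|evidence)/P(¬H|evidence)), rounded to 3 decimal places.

Posterior odds ≈ 0.499

Prior odds = 4/51 = 0.078431. In log-odds, ln(0.078431) = -2.5455.
Add log likelihood ratio: ln(6.3571) = 1.8496.
Posterior log-odds = -0.69595, so posterior odds = exp(-0.69595) = 0.49860.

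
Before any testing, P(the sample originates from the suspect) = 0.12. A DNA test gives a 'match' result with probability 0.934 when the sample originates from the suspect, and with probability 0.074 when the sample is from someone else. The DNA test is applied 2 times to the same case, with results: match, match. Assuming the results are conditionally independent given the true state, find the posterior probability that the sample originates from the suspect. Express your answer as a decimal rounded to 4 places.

Let H be the event that the sample originates from the suspect; start with P(H) = 0.12. P('match'|H) = 0.934, P('match'|¬H) = 0.074.
Update on result 1 ('match'): P(H) ← 0.934·0.1200 / (0.934·0.1200 + 0.074·0.8800) = 0.11208/0.17720 = 0.6325.
Update on result 2 ('match'): P(H) ← 0.934·0.6325 / (0.934·0.6325 + 0.074·0.3675) = 0.59076/0.61795 = 0.9560.

Posterior P(H) ≈ 0.9560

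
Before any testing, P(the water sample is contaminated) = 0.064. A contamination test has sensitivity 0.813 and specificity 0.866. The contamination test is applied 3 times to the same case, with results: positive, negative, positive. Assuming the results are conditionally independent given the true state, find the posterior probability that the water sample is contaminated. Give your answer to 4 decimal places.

Let H be the event that the water sample is contaminated; start with P(H) = 0.064. P('positive'|H) = 0.813, P('positive'|¬H) = 0.134.
Update on result 1 ('positive'): P(H) ← 0.813·0.0640 / (0.813·0.0640 + 0.134·0.9360) = 0.052032/0.17746 = 0.2932.
Update on result 2 ('negative'): P(H) ← 0.187·0.2932 / (0.187·0.2932 + 0.866·0.7068) = 0.054830/0.66691 = 0.0822.
Update on result 3 ('positive'): P(H) ← 0.813·0.0822 / (0.813·0.0822 + 0.134·0.9178) = 0.066841/0.18982 = 0.3521.

Posterior P(H) ≈ 0.3521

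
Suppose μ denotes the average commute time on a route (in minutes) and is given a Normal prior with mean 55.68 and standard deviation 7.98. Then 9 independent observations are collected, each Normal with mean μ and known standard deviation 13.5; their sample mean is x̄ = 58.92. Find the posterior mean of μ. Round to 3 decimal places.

Posterior mean ≈ 58.138

Prior precision 1/τ₀² = 1/7.98² = 0.0157034; data precision n/σ² = 9/13.5² = 0.0493827.
Posterior precision = 0.0157034 + 0.0493827 = 0.0650861.
Posterior mean = (0.0157034·55.68 + 0.0493827·58.92) / 0.0650861 = 58.138.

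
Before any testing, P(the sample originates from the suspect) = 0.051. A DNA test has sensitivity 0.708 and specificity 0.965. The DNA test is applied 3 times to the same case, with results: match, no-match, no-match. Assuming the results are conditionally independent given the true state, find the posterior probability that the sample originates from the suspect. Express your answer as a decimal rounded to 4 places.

With H the event that the sample originates from the suspect, the joint likelihood of the observed sequence is P(data|H) = 0.708·0.292·0.292 = 0.060367 and P(data|¬H) = 0.035·0.965·0.965 = 0.032593.
Bayes: P(H|data) = 0.051·0.060367 / (0.051·0.060367 + 0.949·0.032593) = 0.0030787/0.034009 = 0.0905.

Posterior P(H) ≈ 0.0905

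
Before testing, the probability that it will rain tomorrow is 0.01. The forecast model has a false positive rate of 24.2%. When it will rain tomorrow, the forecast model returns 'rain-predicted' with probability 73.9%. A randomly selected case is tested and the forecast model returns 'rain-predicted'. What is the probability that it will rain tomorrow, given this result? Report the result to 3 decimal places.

Write H for 'it will rain tomorrow'. Prior odds H:¬H = 0.01/0.99 = 0.010101. For the 'rain-predicted' outcome, the likelihood ratio is 0.739/0.242 = 3.0537.
Posterior odds = 0.010101 × 3.0537 = 0.030846, so P(H|E) = 0.030846/(1+0.030846) = 0.030.

P(H | E) ≈ 0.030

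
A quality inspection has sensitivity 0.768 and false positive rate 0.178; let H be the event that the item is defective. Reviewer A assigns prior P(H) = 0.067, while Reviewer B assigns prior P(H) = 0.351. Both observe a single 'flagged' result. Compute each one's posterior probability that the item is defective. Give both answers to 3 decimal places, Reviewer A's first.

Reviewer A: 0.237; Reviewer B: 0.700

P('+'|H) = 0.768, P('+'|¬H) = 0.178.
Reviewer A: numerator 0.768·0.067 = 0.051456; evidence = 0.051456+0.178·0.933 = 0.21753; posterior = 0.237.
Reviewer B: numerator 0.768·0.351 = 0.26957; evidence = 0.26957+0.178·0.649 = 0.38509; posterior = 0.700.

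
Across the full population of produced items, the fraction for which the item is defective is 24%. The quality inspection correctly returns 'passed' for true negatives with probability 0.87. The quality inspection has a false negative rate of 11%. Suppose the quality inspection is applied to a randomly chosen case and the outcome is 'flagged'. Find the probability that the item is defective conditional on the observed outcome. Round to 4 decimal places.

Write H for 'the item is defective'. Prior odds H:¬H = 0.24/0.76 = 0.31579. For the 'flagged' outcome, the likelihood ratio is 0.89/0.13 = 6.8462.
Posterior odds = 0.31579 × 6.8462 = 2.1619, so P(H|E) = 2.1619/(1+2.1619) = 0.6837.

P(H | E) ≈ 0.6837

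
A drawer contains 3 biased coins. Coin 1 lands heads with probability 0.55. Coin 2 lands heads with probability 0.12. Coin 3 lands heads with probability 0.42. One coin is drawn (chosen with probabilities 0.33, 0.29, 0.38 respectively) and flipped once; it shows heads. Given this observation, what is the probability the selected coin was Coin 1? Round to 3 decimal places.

Tabulate prior·likelihood by source: [1] prior 0.33, lik 0.55, product 0.1815; [2] prior 0.29, lik 0.12, product 0.03480; [3] prior 0.38, lik 0.42, product 0.1596.
Normalizing constant = 0.37590; the posterior for Coin 1 is its product over the sum, 0.1815/0.37590 = 0.483.

Posterior probability ≈ 0.483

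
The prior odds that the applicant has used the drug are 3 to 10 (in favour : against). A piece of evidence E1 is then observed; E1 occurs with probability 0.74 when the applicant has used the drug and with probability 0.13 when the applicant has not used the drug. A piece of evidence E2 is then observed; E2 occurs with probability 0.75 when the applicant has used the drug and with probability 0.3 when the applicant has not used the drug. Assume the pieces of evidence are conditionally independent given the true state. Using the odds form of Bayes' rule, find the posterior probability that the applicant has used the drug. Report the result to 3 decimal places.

Prior odds = 3/10 = 0.30000.
Likelihood ratio for E1 = 0.74/0.13 = 5.6923.
Likelihood ratio for E2 = 0.75/0.3 = 2.5000.
Posterior odds = prior odds × LR₁ × LR₂ = 4.2692.
Posterior probability = odds/(1+odds) = 4.2692/5.2692 = 0.810.

Posterior probability ≈ 0.810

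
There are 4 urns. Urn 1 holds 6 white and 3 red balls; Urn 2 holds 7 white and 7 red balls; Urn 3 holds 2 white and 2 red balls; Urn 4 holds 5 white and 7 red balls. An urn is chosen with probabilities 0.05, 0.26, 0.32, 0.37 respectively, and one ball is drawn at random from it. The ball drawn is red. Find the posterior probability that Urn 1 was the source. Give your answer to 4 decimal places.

Posterior probability ≈ 0.0319

P(red|Urn 1) = 0.3333; P(red|Urn 2) = 0.5; P(red|Urn 3) = 0.5; P(red|Urn 4) = 0.5833.
Prior × likelihood for each source: 0.05·0.3333=0.01667, 0.26·0.5=0.1300, 0.32·0.5=0.1600, 0.37·0.5833=0.2158. Summing gives P(red) = 0.52250.
P(Urn 1 | red) = 0.01667 / 0.52250 = 0.0319.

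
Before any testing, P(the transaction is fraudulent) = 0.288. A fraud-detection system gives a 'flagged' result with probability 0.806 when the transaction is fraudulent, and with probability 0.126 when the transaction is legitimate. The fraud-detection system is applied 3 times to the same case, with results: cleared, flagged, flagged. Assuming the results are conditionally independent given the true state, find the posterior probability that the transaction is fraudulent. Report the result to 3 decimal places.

With H the event that the transaction is fraudulent, the joint likelihood of the observed sequence is P(data|H) = 0.194·0.806·0.806 = 0.12603 and P(data|¬H) = 0.874·0.126·0.126 = 0.013876.
Bayes: P(H|data) = 0.288·0.12603 / (0.288·0.12603 + 0.712·0.013876) = 0.036296/0.046176 = 0.7860.

Posterior P(H) ≈ 0.786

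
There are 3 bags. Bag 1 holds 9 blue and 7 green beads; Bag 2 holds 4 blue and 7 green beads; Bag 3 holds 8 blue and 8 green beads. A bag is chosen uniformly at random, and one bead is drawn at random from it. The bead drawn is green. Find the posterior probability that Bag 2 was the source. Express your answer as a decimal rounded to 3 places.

Posterior probability ≈ 0.404

P(green|Bag 1) = 0.4375; P(green|Bag 2) = 0.6364; P(green|Bag 3) = 0.5.
Prior × likelihood for each source: 0.333333·0.4375=0.1458, 0.333333·0.6364=0.2121, 0.333333·0.5=0.1667. Summing gives P(green) = 0.52462.
P(Bag 2 | green) = 0.2121 / 0.52462 = 0.404.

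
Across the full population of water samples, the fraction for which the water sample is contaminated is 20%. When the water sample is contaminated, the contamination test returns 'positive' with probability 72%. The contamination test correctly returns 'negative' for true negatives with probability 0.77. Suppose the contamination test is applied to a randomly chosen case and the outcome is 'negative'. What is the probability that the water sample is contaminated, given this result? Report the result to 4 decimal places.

Write H for 'the water sample is contaminated'. Prior odds H:¬H = 0.2/0.8 = 0.25000. For the 'negative' outcome, the likelihood ratio is 0.28/0.77 = 0.36364.
Posterior odds = 0.25000 × 0.36364 = 0.090909, so P(H|E) = 0.090909/(1+0.090909) = 0.0833.

P(H | E) ≈ 0.0833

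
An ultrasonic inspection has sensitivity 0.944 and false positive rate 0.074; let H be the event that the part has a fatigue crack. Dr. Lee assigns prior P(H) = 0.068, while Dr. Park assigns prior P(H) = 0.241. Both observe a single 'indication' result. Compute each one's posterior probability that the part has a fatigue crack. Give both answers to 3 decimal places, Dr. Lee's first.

Dr. Lee: 0.482; Dr. Park: 0.802

The likelihood ratio for an 'indication' result is 0.944/0.074 = 12.757.
Dr. Lee: prior odds 0.068/0.932 = 0.072961; posterior odds 0.93075; posterior probability 0.482.
Dr. Park: prior odds 0.241/0.759 = 0.31752; posterior odds 4.0506; posterior probability 0.802.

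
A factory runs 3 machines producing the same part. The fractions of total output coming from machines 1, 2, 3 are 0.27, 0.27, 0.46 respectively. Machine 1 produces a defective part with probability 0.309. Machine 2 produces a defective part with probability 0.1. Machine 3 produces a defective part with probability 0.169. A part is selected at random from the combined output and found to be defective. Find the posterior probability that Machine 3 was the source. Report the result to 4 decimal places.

Tabulate prior·likelihood by source: [1] prior 0.27, lik 0.309, product 0.08343; [2] prior 0.27, lik 0.1, product 0.02700; [3] prior 0.46, lik 0.169, product 0.07774.
Normalizing constant = 0.18817; the posterior for Machine 3 is its product over the sum, 0.07774/0.18817 = 0.4131.

Posterior probability ≈ 0.4131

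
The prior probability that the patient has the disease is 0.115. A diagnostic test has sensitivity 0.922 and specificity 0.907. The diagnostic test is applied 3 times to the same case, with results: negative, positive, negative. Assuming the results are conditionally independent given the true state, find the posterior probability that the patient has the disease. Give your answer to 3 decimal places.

With H the event that the patient has the disease, the joint likelihood of the observed sequence is P(data|H) = 0.078·0.922·0.078 = 0.0056094 and P(data|¬H) = 0.907·0.093·0.907 = 0.076506.
Bayes: P(H|data) = 0.115·0.0056094 / (0.115·0.0056094 + 0.885·0.076506) = 0.00064509/0.068353 = 0.0094.

Posterior P(H) ≈ 0.009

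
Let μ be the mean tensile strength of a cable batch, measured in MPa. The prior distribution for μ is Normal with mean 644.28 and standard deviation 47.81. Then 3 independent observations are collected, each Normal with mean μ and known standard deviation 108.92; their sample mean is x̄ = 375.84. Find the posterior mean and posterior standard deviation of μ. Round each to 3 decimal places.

With known σ, the Normal prior is conjugate. Weight on the data is w = (n/σ²)/(n/σ² + 1/τ₀²) = 0.00025288/(0.00025288+0.00043748) = 0.36629.
Posterior mean = w·x̄ + (1−w)·μ₀ = 0.36629·375.84 + 0.63371·644.28 = 545.952. Posterior variance = 1/(0.00025288+0.00043748) = 1448.52, so SD = 38.059.

Posterior mean ≈ 545.952; posterior SD ≈ 38.059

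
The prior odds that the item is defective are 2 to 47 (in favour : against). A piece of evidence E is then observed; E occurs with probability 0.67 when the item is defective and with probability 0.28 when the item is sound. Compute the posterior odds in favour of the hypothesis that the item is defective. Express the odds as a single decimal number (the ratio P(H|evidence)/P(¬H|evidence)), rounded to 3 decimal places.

Posterior odds ≈ 0.102

Prior odds = 2/47 = 0.042553.
Likelihood ratio for E = 0.67/0.28 = 2.3929.
Posterior odds = prior odds × LR = 0.10182.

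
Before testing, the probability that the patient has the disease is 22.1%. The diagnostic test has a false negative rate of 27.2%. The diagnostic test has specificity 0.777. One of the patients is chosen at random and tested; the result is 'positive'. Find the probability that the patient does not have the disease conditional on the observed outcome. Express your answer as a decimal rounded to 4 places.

Let H be the event that the patient has the disease. P(H) = 0.221, so P(¬H) = 0.779. With E the 'positive' result, P(E|H) = 0.728 and P(E|¬H) = 0.223.
P(E) = 0.728·0.221 + 0.223·0.779 = 0.16089 + 0.17372 = 0.33461.
By Bayes' theorem, P(H|E) = 0.16089 / 0.33461 = 0.4808. Hence P(¬H|E) = 1 − 0.4808 = 0.5192.

P(¬H | E) ≈ 0.5192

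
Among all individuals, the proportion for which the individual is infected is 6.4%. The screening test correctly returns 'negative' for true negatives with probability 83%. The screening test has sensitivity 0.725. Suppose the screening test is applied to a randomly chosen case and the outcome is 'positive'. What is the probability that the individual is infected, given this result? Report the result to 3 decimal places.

Write H for 'the individual is infected'. Prior odds H:¬H = 0.064/0.936 = 0.068376. For the 'positive' outcome, the likelihood ratio is 0.725/0.17 = 4.2647.
Posterior odds = 0.068376 × 4.2647 = 0.29160, so P(H|E) = 0.29160/(1+0.29160) = 0.226.

P(H | E) ≈ 0.226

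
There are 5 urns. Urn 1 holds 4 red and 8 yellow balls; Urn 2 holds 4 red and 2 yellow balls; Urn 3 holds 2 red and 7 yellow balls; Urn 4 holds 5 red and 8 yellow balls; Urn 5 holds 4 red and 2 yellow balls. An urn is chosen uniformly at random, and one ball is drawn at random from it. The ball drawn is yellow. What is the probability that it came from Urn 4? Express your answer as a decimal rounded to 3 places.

P(yellow|Urn 1) = 0.6667; P(yellow|Urn 2) = 0.3333; P(yellow|Urn 3) = 0.7778; P(yellow|Urn 4) = 0.6154; P(yellow|Urn 5) = 0.3333.
Prior × likelihood for each source: 0.2·0.6667=0.1333, 0.2·0.3333=0.06667, 0.2·0.7778=0.1556, 0.2·0.6154=0.1231, 0.2·0.3333=0.06667. Summing gives P(yellow) = 0.54530.
P(Urn 4 | yellow) = 0.1231 / 0.54530 = 0.226.

Posterior probability ≈ 0.226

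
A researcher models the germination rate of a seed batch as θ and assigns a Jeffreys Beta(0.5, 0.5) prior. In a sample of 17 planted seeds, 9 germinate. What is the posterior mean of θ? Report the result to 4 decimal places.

Posterior mean ≈ 0.5278

Observing 9 successes and 8 failures updates Beta(0.5, 0.5) by adding the success and failure counts to the two shape parameters: α = 0.5+9 = 9.5, β = 0.5+8 = 8.5.
E[θ | data] = 9.5/(9.5+8.5) = 0.5278.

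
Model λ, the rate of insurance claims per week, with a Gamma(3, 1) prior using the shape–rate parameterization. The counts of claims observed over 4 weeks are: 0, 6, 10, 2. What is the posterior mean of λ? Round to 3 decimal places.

The Poisson likelihood adds the total count to the shape and the number of exposure periods to the rate. Here ∑xᵢ = 18 and n = 4, so shape 3→21 and rate 1→5.
E[λ | data] = 21/5 = 4.200.

Posterior mean ≈ 4.200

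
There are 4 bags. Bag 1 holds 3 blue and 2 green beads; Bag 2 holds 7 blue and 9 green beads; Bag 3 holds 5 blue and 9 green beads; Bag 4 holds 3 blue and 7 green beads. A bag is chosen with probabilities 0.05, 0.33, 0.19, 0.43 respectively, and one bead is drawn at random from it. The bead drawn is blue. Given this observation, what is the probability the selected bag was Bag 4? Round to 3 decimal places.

P(blue|Bag 1) = 0.6; P(blue|Bag 2) = 0.4375; P(blue|Bag 3) = 0.3571; P(blue|Bag 4) = 0.3.
Prior × likelihood for each source: 0.05·0.6=0.03000, 0.33·0.4375=0.1444, 0.19·0.3571=0.06786, 0.43·0.3=0.1290. Summing gives P(blue) = 0.37123.
P(Bag 4 | blue) = 0.1290 / 0.37123 = 0.347.

Posterior probability ≈ 0.347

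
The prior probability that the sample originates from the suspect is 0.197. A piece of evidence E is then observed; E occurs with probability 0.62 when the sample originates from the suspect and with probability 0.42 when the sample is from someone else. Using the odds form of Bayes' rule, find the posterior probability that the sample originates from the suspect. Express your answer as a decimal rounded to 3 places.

Posterior probability ≈ 0.266

Prior odds = 0.197/(1−0.197) = 0.24533.
Likelihood ratio for E = 0.62/0.42 = 1.4762.
Posterior odds = prior odds × LR = 0.36215.
Posterior probability = odds/(1+odds) = 0.36215/1.3622 = 0.266.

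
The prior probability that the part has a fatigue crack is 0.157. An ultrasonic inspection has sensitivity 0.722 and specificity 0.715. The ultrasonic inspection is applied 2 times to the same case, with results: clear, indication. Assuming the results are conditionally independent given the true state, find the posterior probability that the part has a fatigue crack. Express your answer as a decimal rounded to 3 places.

With H the event that the part has a fatigue crack, the joint likelihood of the observed sequence is P(data|H) = 0.278·0.722 = 0.20072 and P(data|¬H) = 0.715·0.285 = 0.20377.
Bayes: P(H|data) = 0.157·0.20072 / (0.157·0.20072 + 0.843·0.20377) = 0.031512/0.20329 = 0.1550.

Posterior P(H) ≈ 0.155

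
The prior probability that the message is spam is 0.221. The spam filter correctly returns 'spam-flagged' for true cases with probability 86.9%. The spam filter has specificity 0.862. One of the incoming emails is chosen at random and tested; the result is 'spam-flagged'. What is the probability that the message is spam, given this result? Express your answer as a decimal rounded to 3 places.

Let H be the event that the message is spam. P(H) = 0.221, so P(¬H) = 0.779. With E the 'spam-flagged' result, P(E|H) = 0.869 and P(E|¬H) = 0.138.
P(E) = 0.869·0.221 + 0.138·0.779 = 0.19205 + 0.10750 = 0.29955.
By Bayes' theorem, P(H|E) = 0.19205 / 0.29955 = 0.641.

P(H | E) ≈ 0.641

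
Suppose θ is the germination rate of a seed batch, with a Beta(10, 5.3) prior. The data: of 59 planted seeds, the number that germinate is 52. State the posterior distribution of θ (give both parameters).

Posterior: Beta(62, 12.3)

Observing 52 successes and 7 failures updates Beta(10, 5.3) by adding the success and failure counts to the two shape parameters: α = 10+52 = 62, β = 5.3+7 = 12.3.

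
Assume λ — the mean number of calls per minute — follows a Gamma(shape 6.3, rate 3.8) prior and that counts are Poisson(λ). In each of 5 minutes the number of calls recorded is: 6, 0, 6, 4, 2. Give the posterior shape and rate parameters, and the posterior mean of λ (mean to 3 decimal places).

Posterior: Gamma(shape=24.3, rate=8.8); mean ≈ 2.761

The Poisson likelihood adds the total count to the shape and the number of exposure periods to the rate. Here ∑xᵢ = 18 and n = 5, so shape 6.3→24.3 and rate 3.8→8.8.
Posterior mean = shape/rate = 24.3/8.8 = 2.761.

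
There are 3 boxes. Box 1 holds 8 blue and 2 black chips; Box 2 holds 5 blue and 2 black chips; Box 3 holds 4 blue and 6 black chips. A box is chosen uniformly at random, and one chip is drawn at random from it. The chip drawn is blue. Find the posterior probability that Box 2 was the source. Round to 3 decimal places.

Posterior probability ≈ 0.373

Tabulate prior·likelihood by source: [1] prior 0.333333, lik 0.8, product 0.2667; [2] prior 0.333333, lik 0.7143, product 0.2381; [3] prior 0.333333, lik 0.4, product 0.1333.
Normalizing constant = 0.63810; the posterior for Box 2 is its product over the sum, 0.2381/0.63810 = 0.373.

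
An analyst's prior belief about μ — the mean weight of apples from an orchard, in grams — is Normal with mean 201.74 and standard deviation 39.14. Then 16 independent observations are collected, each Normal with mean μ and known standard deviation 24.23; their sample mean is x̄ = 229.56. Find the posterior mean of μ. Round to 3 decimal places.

Posterior mean ≈ 228.909

Prior precision 1/τ₀² = 1/39.14² = 0.00065277; data precision n/σ² = 16/24.23² = 0.0272529.
Posterior precision = 0.00065277 + 0.0272529 = 0.0279057.
Posterior mean = (0.00065277·201.74 + 0.0272529·229.56) / 0.0279057 = 228.909.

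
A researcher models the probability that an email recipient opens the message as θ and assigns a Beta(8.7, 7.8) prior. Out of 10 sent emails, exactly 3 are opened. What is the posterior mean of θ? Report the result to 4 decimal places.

Posterior mean ≈ 0.4415

The binomial likelihood is conjugate to the Beta prior: with 3 successes and 7 failures, the posterior is Beta(8.7+3, 7.8+7) = Beta(11.7, 14.8).
Posterior mean = α/(α+β) = 11.7/26.5 = 0.4415.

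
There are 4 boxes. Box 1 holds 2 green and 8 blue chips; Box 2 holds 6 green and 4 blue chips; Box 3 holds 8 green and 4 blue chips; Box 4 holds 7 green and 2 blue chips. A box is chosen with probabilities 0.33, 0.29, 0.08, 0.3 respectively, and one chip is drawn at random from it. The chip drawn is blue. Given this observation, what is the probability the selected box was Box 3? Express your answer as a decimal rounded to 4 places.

Posterior probability ≈ 0.0563

Tabulate prior·likelihood by source: [1] prior 0.33, lik 0.8, product 0.2640; [2] prior 0.29, lik 0.4, product 0.1160; [3] prior 0.08, lik 0.3333, product 0.02667; [4] prior 0.3, lik 0.2222, product 0.06667.
Normalizing constant = 0.47333; the posterior for Box 3 is its product over the sum, 0.02667/0.47333 = 0.0563.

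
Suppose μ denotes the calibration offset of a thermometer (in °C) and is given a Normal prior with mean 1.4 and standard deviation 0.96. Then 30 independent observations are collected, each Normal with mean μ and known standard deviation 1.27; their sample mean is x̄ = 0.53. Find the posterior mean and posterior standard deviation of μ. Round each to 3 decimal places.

Posterior mean ≈ 0.578; posterior SD ≈ 0.225

Prior precision 1/τ₀² = 1/0.96² = 1.08507; data precision n/σ² = 30/1.27² = 18.6000.
Posterior precision = 1.08507 + 18.6000 = 19.6851, giving posterior SD = 1/√19.6851 = 0.225.
Posterior mean = (1.08507·1.4 + 18.6000·0.53) / 19.6851 = 0.578.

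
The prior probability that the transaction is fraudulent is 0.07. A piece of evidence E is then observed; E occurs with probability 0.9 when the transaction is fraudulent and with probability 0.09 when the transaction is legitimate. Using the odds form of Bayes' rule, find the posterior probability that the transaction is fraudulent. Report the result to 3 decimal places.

Posterior probability ≈ 0.429

Prior odds = 0.07/(1−0.07) = 0.075269.
Likelihood ratio for E = 0.9/0.09 = 10.000.
Posterior odds = prior odds × LR = 0.75269.
Posterior probability = odds/(1+odds) = 0.75269/1.7527 = 0.429.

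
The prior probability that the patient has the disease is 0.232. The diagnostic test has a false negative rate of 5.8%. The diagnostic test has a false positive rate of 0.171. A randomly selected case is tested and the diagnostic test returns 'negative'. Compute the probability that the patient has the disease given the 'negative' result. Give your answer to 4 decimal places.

Let H be the event that the patient has the disease. P(H) = 0.232, so P(¬H) = 0.768. With E the 'negative' result, P(E|H) = 0.058 and P(E|¬H) = 0.829.
P(E) = 0.058·0.232 + 0.829·0.768 = 0.013456 + 0.63667 = 0.65013.
By Bayes' theorem, P(H|E) = 0.013456 / 0.65013 = 0.0207.

P(H | E) ≈ 0.0207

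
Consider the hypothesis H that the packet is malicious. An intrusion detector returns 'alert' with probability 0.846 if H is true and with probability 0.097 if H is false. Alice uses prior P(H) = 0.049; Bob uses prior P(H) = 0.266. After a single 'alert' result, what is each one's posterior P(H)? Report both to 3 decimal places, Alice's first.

The likelihood ratio for an 'alert' result is 0.846/0.097 = 8.7216.
Alice: prior odds 0.049/0.951 = 0.051525; posterior odds 0.44938; posterior probability 0.310.
Bob: prior odds 0.266/0.734 = 0.36240; posterior odds 3.1607; posterior probability 0.760.

Alice: 0.310; Bob: 0.760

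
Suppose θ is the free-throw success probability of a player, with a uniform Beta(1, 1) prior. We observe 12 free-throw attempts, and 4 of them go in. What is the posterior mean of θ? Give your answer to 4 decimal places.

Posterior mean ≈ 0.3571

The binomial likelihood is conjugate to the Beta prior: with 4 successes and 8 failures, the posterior is Beta(1+4, 1+8) = Beta(5, 9).
Posterior mean = α/(α+β) = 5/14 = 0.3571.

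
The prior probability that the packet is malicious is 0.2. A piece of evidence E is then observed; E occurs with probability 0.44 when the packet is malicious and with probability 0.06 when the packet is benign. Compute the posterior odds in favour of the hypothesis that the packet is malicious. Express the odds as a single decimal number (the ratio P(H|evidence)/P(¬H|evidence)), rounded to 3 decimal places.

Prior odds = 0.2/(1−0.2) = 0.25000.
Likelihood ratio for E = 0.44/0.06 = 7.3333.
Posterior odds = prior odds × LR = 1.8333.

Posterior odds ≈ 1.833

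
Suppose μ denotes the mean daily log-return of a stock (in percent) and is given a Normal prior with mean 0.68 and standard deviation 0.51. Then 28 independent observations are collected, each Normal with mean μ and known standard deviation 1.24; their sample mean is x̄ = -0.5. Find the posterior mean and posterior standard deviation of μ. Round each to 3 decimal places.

With known σ, the Normal prior is conjugate. Weight on the data is w = (n/σ²)/(n/σ² + 1/τ₀²) = 18.2102/(18.2102+3.84468) = 0.82568.
Posterior mean = w·x̄ + (1−w)·μ₀ = 0.82568·-0.5 + 0.17432·0.68 = -0.294. Posterior variance = 1/(18.2102+3.84468) = 0.0453415, so SD = 0.213.

Posterior mean ≈ -0.294; posterior SD ≈ 0.213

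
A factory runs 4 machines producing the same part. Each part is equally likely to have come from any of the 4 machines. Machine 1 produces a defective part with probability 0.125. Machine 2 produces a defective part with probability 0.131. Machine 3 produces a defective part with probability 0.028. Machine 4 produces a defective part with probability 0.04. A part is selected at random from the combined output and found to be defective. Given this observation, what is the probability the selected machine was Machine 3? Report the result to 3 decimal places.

Tabulate prior·likelihood by source: [1] prior 0.25, lik 0.125, product 0.03125; [2] prior 0.25, lik 0.131, product 0.03275; [3] prior 0.25, lik 0.028, product 0.007000; [4] prior 0.25, lik 0.04, product 0.01000.
Normalizing constant = 0.081000; the posterior for Machine 3 is its product over the sum, 0.007000/0.081000 = 0.086.

Posterior probability ≈ 0.086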